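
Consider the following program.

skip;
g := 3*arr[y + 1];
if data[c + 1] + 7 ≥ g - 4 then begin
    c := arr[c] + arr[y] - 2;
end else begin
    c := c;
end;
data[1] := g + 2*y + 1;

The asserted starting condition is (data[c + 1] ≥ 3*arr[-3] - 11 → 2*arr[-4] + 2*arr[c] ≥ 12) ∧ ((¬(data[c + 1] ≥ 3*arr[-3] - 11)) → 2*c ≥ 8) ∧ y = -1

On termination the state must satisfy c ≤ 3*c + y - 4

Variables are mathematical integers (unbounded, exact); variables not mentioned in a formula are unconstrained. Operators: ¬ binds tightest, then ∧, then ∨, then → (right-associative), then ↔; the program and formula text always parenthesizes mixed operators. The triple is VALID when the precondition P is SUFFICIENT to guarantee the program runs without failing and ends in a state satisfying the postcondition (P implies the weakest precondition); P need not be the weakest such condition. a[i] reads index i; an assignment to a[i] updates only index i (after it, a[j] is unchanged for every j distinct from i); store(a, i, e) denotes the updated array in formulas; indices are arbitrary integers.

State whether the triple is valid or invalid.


Working backward. After the program, the postcondition c ≤ 3*c + y - 4 must hold; in canonical form it is 2*c + y ≥ 4.
Before data[1] := g + 2*y + 1: 2*c + y ≥ 4
Then branch requires 2*arr[c] + 2*arr[y] + y ≥ 8; else branch requires 2*c + y ≥ 4.
Before the if: (data[c + 1] ≥ g - 11 → 2*arr[c] + 2*arr[y] + y ≥ 8) ∧ ((¬(data[c + 1] ≥ g - 11)) → 2*c + y ≥ 4)
Before g := 3*arr[y + 1]: (data[c + 1] ≥ 3*arr[y + 1] - 11 → 2*arr[c] + 2*arr[y] + y ≥ 8) ∧ ((¬(data[c + 1] ≥ 3*arr[y + 1] - 11)) → 2*c + y ≥ 4)
Before skip: (data[c + 1] ≥ 3*arr[y + 1] - 11 → 2*arr[c] + 2*arr[y] + y ≥ 8) ∧ ((¬(data[c + 1] ≥ 3*arr[y + 1] - 11)) → 2*c + y ≥ 4)
The weakest precondition is (data[c + 1] ≥ 3*arr[y + 1] - 11 → 2*arr[c] + 2*arr[y] + y ≥ 8) ∧ ((¬(data[c + 1] ≥ 3*arr[y + 1] - 11)) → 2*c + y ≥ 4).
Check whether (data[c + 1] ≥ 3*arr[-3] - 11 → 2*arr[-4] + 2*arr[c] ≥ 12) ∧ ((¬(data[c + 1] ≥ 3*arr[-3] - 11)) → 2*c ≥ 8) ∧ y = -1 implies it.
Countermodel: at the initial state arr = {[-30152] = -6516, [-30151] = -11794, [-4] = 6522, [-3] = -15521, [-1] = -11794, [0] = 4, elsewhere -11794}, c = -30152, data = {[-30152] = 0, [-30151] = 0, [-4] = 0, [-3] = 0, [-1] = 0, [0] = 0, elsewhere 0}, y = -1, the precondition holds but the weakest precondition fails.
Answer: invalid


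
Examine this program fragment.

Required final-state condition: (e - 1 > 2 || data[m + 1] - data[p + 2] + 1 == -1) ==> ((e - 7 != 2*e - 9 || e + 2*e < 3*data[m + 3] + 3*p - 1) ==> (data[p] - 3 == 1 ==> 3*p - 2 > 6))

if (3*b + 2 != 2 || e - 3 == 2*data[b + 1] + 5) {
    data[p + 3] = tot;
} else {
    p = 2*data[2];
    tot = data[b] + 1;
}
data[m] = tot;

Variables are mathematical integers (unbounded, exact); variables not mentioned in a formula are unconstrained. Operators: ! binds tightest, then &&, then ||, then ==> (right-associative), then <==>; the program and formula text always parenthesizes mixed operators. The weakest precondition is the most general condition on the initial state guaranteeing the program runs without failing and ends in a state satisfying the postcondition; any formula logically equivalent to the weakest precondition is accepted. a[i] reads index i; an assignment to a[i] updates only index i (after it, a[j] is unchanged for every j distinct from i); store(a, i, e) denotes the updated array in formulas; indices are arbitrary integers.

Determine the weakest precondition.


Working backward. After the program, the postcondition (e - 1 > 2 || data[m + 1] - data[p + 2] + 1 == -1) ==> ((e - 7 != 2*e - 9 || e + 2*e < 3*data[m + 3] + 3*p - 1) ==> (data[p] - 3 == 1 ==> 3*p - 2 > 6)) must hold; in canonical form it is (e > 3 || data[m + 1] == data[p + 2] - 2) ==> ((e != 2 || 3*e < 3*data[m + 3] + 3*p - 1) ==> (data[p] == 4 ==> 3*p > 8)).
Before data[m] := tot: (e > 3 || store(data, m, tot)[m + 1] == store(data, m, tot)[p + 2] - 2) ==> ((e != 2 || 3*e < 3*store(data, m, tot)[m + 3] + 3*p - 1) ==> (store(data, m, tot)[p] == 4 ==> 3*p > 8))
Then branch requires (e > 3 || store(store(data, p + 3, tot), m, tot)[m + 1] == store(store(data, p + 3, tot), m, tot)[p + 2] - 2) ==> ((e != 2 || 3*e < 3*store(store(data, p + 3, tot), m, tot)[m + 3] + 3*p - 1) ==> (store(store(data, p + 3, tot), m, tot)[p] == 4 ==> 3*p > 8)); else branch requires (e > 3 || store(data, m, data[b] + 1)[m + 1] == store(data, m, data[b] + 1)[2*data[2] + 2] - 2) ==> ((e != 2 || 3*e < 6*data[2] + 3*store(data, m, data[b] + 1)[m + 3] - 1) ==> (store(data, m, data[b] + 1)[2*data[2]] == 4 ==> 6*data[2] > 8)).
Before the if: ((3*b != 0 || e == 2*data[b + 1] + 8) ==> ((e > 3 || store(store(data, p + 3, tot), m, tot)[m + 1] == store(store(data, p + 3, tot), m, tot)[p + 2] - 2) ==> ((e != 2 || 3*e < 3*store(store(data, p + 3, tot), m, tot)[m + 3] + 3*p - 1) ==> (store(store(data, p + 3, tot), m, tot)[p] == 4 ==> 3*p > 8)))) && ((!(3*b != 0 || e == 2*data[b + 1] + 8)) ==> ((e > 3 || store(data, m, data[b] + 1)[m + 1] == store(data, m, data[b] + 1)[2*data[2] + 2] - 2) ==> ((e != 2 || 3*e < 6*data[2] + 3*store(data, m, data[b] + 1)[m + 3] - 1) ==> (store(data, m, data[b] + 1)[2*data[2]] == 4 ==> 6*data[2] > 8))))
Answer: WP = ((3*b != 0 || e == 2*data[b + 1] + 8) ==> ((e > 3 || store(store(data, p + 3, tot), m, tot)[m + 1] == store(store(data, p + 3, tot), m, tot)[p + 2] - 2) ==> ((e != 2 || 3*e < 3*store(store(data, p + 3, tot), m, tot)[m + 3] + 3*p - 1) ==> (store(store(data, p + 3, tot), m, tot)[p] == 4 ==> 3*p > 8)))) && ((!(3*b != 0 || e == 2*data[b + 1] + 8)) ==> ((e > 3 || store(data, m, data[b] + 1)[m + 1] == store(data, m, data[b] + 1)[2*data[2] + 2] - 2) ==> ((e != 2 || 3*e < 6*data[2] + 3*store(data, m, data[b] + 1)[m + 3] - 1) ==> (store(data, m, data[b] + 1)[2*data[2]] == 4 ==> 6*data[2] > 8))))


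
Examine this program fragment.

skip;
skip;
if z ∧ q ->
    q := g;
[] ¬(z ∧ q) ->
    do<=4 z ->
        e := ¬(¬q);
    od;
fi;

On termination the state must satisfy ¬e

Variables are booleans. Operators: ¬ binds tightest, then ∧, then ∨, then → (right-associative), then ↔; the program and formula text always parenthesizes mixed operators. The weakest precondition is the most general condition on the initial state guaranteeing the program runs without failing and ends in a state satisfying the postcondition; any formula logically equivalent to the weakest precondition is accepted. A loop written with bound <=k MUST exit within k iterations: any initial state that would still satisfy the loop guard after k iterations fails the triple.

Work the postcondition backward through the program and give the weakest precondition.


Working backward. After the program, ¬e must hold.
Then branch requires ¬e; else branch requires (z → ((z → ((z → ((z → ((¬z) ∧ (¬q))) ∧ ((¬z) → (¬q)))) ∧ ((¬z) → (¬q)))) ∧ ((¬z) → (¬q)))) ∧ ((¬z) → (¬e)).
Before the if: ((z ∧ q) → (¬e)) ∧ ((¬(z ∧ q)) → ((z → ((z → ((z → ((z → ((¬z) ∧ (¬q))) ∧ ((¬z) → (¬q)))) ∧ ((¬z) → (¬q)))) ∧ ((¬z) → (¬q)))) ∧ ((¬z) → (¬e))))
Before skip: ((z ∧ q) → (¬e)) ∧ ((¬(z ∧ q)) → ((z → ((z → ((z → ((z → ((¬z) ∧ (¬q))) ∧ ((¬z) → (¬q)))) ∧ ((¬z) → (¬q)))) ∧ ((¬z) → (¬q)))) ∧ ((¬z) → (¬e))))
Before skip: ((z ∧ q) → (¬e)) ∧ ((¬(z ∧ q)) → ((z → ((z → ((z → ((z → ((¬z) ∧ (¬q))) ∧ ((¬z) → (¬q)))) ∧ ((¬z) → (¬q)))) ∧ ((¬z) → (¬q)))) ∧ ((¬z) → (¬e))))
Answer: WP = ((z ∧ q) → (¬e)) ∧ ((¬(z ∧ q)) → ((z → ((z → ((z → ((z → ((¬z) ∧ (¬q))) ∧ ((¬z) → (¬q)))) ∧ ((¬z) → (¬q)))) ∧ ((¬z) → (¬q)))) ∧ ((¬z) → (¬e))))


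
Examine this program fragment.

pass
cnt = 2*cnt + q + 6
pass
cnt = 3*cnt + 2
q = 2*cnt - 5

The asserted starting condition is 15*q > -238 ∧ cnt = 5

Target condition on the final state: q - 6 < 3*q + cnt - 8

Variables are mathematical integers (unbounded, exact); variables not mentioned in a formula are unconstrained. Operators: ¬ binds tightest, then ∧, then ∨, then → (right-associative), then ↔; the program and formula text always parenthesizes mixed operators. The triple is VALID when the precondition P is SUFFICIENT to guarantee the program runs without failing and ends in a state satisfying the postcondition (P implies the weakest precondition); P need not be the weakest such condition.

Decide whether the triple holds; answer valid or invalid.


Working backward. After the program, the postcondition q - 6 < 3*q + cnt - 8 must hold; in canonical form it is cnt + 2*q > 2.
Before q := 2*cnt - 5: 5*cnt > 12
Before cnt := 3*cnt + 2: 15*cnt > 2
Before skip: 15*cnt > 2
Before cnt := 2*cnt + q + 6: 30*cnt + 15*q > -88
Before skip: 30*cnt + 15*q > -88
The weakest precondition is 30*cnt + 15*q > -88.
Check whether 15*q > -238 ∧ cnt = 5 implies it.
Every state satisfying the precondition satisfies the weakest precondition: the implication holds.
Answer: valid


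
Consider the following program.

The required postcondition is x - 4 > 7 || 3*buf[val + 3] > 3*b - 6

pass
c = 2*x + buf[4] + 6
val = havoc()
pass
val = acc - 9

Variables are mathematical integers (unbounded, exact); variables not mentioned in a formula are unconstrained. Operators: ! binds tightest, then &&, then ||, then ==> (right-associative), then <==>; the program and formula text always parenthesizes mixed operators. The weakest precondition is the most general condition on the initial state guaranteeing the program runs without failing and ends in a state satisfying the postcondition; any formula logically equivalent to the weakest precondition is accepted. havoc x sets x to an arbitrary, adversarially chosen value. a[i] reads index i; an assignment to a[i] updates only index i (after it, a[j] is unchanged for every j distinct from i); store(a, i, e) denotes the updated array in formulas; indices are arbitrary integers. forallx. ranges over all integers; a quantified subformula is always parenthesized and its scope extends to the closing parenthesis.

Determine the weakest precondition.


Working backward. After the program, the postcondition x - 4 > 7 || 3*buf[val + 3] > 3*b - 6 must hold; in canonical form it is x > 11 || 3*buf[val + 3] > 3*b - 6.
Before val := acc - 9: x > 11 || 3*buf[acc - 6] > 3*b - 6
Before skip: x > 11 || 3*buf[acc - 6] > 3*b - 6
Before havoc val: x > 11 || 3*buf[acc - 6] > 3*b - 6
Before c := 2*x + buf[4] + 6: x > 11 || 3*buf[acc - 6] > 3*b - 6
Before skip: x > 11 || 3*buf[acc - 6] > 3*b - 6
Answer: WP = x > 11 || 3*buf[acc - 6] > 3*b - 6


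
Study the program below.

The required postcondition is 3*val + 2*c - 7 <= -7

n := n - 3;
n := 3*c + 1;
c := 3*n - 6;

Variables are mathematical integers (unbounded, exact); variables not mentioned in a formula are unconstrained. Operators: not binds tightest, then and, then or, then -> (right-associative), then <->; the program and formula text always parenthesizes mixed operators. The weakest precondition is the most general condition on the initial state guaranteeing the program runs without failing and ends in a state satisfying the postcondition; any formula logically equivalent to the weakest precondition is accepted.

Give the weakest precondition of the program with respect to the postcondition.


Working backward. After the program, the postcondition 3*val + 2*c - 7 <= -7 must hold; in canonical form it is 2*c + 3*val <= 0.
Before c := 3*n - 6: 6*n + 3*val <= 12
Before n := 3*c + 1: 18*c + 3*val <= 6
Before n := n - 3: 18*c + 3*val <= 6
Answer: WP = 18*c + 3*val <= 6


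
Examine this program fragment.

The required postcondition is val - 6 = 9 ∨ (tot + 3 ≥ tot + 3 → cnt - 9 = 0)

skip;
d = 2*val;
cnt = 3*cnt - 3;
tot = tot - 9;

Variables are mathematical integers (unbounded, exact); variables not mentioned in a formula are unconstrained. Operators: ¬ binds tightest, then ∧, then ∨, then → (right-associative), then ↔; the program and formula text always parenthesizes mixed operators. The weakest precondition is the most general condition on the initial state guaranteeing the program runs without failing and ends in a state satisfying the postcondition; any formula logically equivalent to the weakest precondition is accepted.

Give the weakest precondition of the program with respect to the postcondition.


Working backward. After the program, the postcondition val - 6 = 9 ∨ (tot + 3 ≥ tot + 3 → cnt - 9 = 0) must hold; in canonical form it is val = 15 ∨ cnt = 9.
Before tot := tot - 9: val = 15 ∨ cnt = 9
Before cnt := 3*cnt - 3: val = 15 ∨ 3*cnt = 12
Before d := 2*val: val = 15 ∨ 3*cnt = 12
Before skip: val = 15 ∨ 3*cnt = 12
Answer: WP = val = 15 ∨ 3*cnt = 12


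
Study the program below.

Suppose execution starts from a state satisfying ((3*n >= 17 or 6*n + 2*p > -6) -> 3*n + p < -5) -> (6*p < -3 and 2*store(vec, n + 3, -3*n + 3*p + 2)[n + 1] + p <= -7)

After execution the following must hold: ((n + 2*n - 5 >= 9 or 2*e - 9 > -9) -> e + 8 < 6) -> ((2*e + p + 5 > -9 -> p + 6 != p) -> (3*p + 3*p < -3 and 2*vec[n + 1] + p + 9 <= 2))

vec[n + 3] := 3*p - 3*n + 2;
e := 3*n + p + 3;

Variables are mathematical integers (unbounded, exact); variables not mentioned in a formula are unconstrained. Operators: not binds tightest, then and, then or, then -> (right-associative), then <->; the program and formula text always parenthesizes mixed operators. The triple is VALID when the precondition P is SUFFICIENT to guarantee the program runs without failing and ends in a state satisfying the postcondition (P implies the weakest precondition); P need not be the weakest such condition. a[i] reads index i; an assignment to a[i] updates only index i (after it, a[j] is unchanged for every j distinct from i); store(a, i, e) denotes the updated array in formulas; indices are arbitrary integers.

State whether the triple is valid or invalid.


Working backward. After the program, the postcondition ((n + 2*n - 5 >= 9 or 2*e - 9 > -9) -> e + 8 < 6) -> ((2*e + p + 5 > -9 -> p + 6 != p) -> (3*p + 3*p < -3 and 2*vec[n + 1] + p + 9 <= 2)) must hold; in canonical form it is ((3*n >= 14 or 2*e > 0) -> e < -2) -> (6*p < -3 and 2*vec[n + 1] + p <= -7).
Before e := 3*n + p + 3: ((3*n >= 14 or 6*n + 2*p > -6) -> 3*n + p < -5) -> (6*p < -3 and 2*vec[n + 1] + p <= -7)
Before vec[n + 3] := 3*p - 3*n + 2: ((3*n >= 14 or 6*n + 2*p > -6) -> 3*n + p < -5) -> (6*p < -3 and 2*store(vec, n + 3, -3*n + 3*p + 2)[n + 1] + p <= -7)
The weakest precondition is ((3*n >= 14 or 6*n + 2*p > -6) -> 3*n + p < -5) -> (6*p < -3 and 2*store(vec, n + 3, -3*n + 3*p + 2)[n + 1] + p <= -7).
Check whether ((3*n >= 17 or 6*n + 2*p > -6) -> 3*n + p < -5) -> (6*p < -3 and 2*store(vec, n + 3, -3*n + 3*p + 2)[n + 1] + p <= -7) implies it.
Every state satisfying the precondition satisfies the weakest precondition: the implication holds.
Answer: valid


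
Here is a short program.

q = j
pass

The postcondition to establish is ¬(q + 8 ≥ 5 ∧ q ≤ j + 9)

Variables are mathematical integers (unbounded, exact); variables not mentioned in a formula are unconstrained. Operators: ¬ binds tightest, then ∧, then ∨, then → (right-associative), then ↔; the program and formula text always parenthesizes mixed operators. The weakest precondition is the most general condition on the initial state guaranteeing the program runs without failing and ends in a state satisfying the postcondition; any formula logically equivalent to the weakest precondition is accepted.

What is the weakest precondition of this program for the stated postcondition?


Working backward. After the program, the postcondition ¬(q + 8 ≥ 5 ∧ q ≤ j + 9) must hold; in canonical form it is ¬(q ≥ -3 ∧ q ≤ j + 9).
Before skip: ¬(q ≥ -3 ∧ q ≤ j + 9)
Before q := j: ¬(j ≥ -3)
Answer: WP = ¬(j ≥ -3)


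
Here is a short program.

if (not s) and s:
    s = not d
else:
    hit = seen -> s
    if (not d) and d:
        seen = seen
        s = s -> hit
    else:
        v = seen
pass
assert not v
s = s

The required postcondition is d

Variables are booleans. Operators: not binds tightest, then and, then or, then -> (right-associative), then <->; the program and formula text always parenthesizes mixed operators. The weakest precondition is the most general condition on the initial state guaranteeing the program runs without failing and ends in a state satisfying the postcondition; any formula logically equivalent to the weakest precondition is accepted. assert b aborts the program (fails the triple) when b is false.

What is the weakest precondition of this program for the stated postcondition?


Working backward. After the program, d must hold.
Before s := s: d
Before assert not v: (not v) and d
Before skip: (not v) and d
Then branch requires (not v) and d; else branch requires (not seen) and d.
Before the if: (not seen) and d
Answer: WP = (not seen) and d


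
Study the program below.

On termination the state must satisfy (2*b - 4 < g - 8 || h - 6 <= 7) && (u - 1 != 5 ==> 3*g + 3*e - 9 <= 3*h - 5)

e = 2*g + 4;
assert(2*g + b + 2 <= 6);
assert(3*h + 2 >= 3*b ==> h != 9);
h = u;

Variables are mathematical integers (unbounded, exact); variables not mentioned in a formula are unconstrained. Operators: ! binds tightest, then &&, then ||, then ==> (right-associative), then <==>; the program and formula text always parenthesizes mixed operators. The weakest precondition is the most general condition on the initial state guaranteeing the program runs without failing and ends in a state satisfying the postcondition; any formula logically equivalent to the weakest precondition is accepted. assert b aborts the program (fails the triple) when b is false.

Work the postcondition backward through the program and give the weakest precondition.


Working backward. After the program, the postcondition (2*b - 4 < g - 8 || h - 6 <= 7) && (u - 1 != 5 ==> 3*g + 3*e - 9 <= 3*h - 5) must hold; in canonical form it is (2*b < g - 4 || h <= 13) && (u != 6 ==> 3*e + 3*g <= 3*h + 4).
Before h := u: (2*b < g - 4 || u <= 13) && (u != 6 ==> 3*e + 3*g <= 3*u + 4)
Before assert 3*h + 2 >= 3*b ==> h != 9: (3*h >= 3*b - 2 ==> h != 9) && (2*b < g - 4 || u <= 13) && (u != 6 ==> 3*e + 3*g <= 3*u + 4)
Before assert 2*g + b + 2 <= 6: b + 2*g <= 4 && (3*h >= 3*b - 2 ==> h != 9) && (2*b < g - 4 || u <= 13) && (u != 6 ==> 3*e + 3*g <= 3*u + 4)
Before e := 2*g + 4: b + 2*g <= 4 && (3*h >= 3*b - 2 ==> h != 9) && (2*b < g - 4 || u <= 13) && (u != 6 ==> 9*g <= 3*u - 8)
Answer: WP = b + 2*g <= 4 && (3*h >= 3*b - 2 ==> h != 9) && (2*b < g - 4 || u <= 13) && (u != 6 ==> 9*g <= 3*u - 8)


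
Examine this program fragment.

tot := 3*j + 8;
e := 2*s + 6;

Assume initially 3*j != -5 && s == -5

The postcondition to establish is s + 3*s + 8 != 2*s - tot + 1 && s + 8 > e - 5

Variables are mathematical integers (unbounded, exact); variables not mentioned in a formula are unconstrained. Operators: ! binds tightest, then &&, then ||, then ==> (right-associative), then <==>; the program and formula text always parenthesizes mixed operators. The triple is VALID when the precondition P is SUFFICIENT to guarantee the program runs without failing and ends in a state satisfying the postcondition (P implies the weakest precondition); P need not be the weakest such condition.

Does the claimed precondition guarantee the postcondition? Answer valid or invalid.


Working backward. After the program, the postcondition s + 3*s + 8 != 2*s - tot + 1 && s + 8 > e - 5 must hold; in canonical form it is 2*s + tot != -7 && s > e - 13.
Before e := 2*s + 6: 2*s + tot != -7 && s < 7
Before tot := 3*j + 8: 3*j + 2*s != -15 && s < 7
The weakest precondition is 3*j + 2*s != -15 && s < 7.
Check whether 3*j != -5 && s == -5 implies it.
Every state satisfying the precondition satisfies the weakest precondition: the implication holds.
Answer: valid


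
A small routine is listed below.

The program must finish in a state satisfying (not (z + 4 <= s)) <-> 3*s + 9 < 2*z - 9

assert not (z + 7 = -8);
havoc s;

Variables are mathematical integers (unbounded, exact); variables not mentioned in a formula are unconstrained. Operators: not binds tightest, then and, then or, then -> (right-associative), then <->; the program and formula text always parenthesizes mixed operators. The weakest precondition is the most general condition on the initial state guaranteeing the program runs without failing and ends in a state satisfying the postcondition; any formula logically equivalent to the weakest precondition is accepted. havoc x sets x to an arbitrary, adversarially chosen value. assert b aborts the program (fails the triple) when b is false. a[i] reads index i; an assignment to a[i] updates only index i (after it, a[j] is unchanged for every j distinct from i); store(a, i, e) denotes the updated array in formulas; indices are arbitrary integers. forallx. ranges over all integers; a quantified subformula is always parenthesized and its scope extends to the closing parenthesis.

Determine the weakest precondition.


Working backward. After the program, the postcondition (not (z + 4 <= s)) <-> 3*s + 9 < 2*z - 9 must hold; in canonical form it is (not (z <= s - 4)) <-> 3*s < 2*z - 18.
Before havoc s: forall s_1. ((not (z <= s_1 - 4)) <-> 3*s_1 < 2*z - 18)
Before assert not (z + 7 = -8): (not (z = -15)) and (forall s_1. ((not (z <= s_1 - 4)) <-> 3*s_1 < 2*z - 18))
Answer: WP = (not (z = -15)) and (forall s_1. ((not (z <= s_1 - 4)) <-> 3*s_1 < 2*z - 18))


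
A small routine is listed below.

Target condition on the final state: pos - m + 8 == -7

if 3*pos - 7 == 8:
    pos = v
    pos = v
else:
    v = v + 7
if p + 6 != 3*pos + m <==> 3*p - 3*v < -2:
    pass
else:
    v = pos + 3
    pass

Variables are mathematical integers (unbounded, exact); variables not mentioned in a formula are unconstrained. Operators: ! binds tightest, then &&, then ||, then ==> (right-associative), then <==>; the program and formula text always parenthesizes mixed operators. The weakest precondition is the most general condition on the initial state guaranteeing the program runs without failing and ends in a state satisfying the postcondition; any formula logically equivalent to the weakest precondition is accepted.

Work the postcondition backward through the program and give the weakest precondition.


Working backward. After the program, the postcondition pos - m + 8 == -7 must hold; in canonical form it is pos == m - 15.
Then branch requires pos == m - 15; else branch requires pos == m - 15.
Before the if: ((p != m + 3*pos - 6 <==> 3*p < 3*v - 2) ==> pos == m - 15) && ((!(p != m + 3*pos - 6 <==> 3*p < 3*v - 2)) ==> pos == m - 15)
Then branch requires ((p != m + 3*v - 6 <==> 3*p < 3*v - 2) ==> v == m - 15) && ((!(p != m + 3*v - 6 <==> 3*p < 3*v - 2)) ==> v == m - 15); else branch requires ((p != m + 3*pos - 6 <==> 3*p < 3*v + 19) ==> pos == m - 15) && ((!(p != m + 3*pos - 6 <==> 3*p < 3*v + 19)) ==> pos == m - 15).
Before the if: (3*pos == 15 ==> (((p != m + 3*v - 6 <==> 3*p < 3*v - 2) ==> v == m - 15) && ((!(p != m + 3*v - 6 <==> 3*p < 3*v - 2)) ==> v == m - 15))) && ((!(3*pos == 15)) ==> (((p != m + 3*pos - 6 <==> 3*p < 3*v + 19) ==> pos == m - 15) && ((!(p != m + 3*pos - 6 <==> 3*p < 3*v + 19)) ==> pos == m - 15)))
Answer: WP = (3*pos == 15 ==> (((p != m + 3*v - 6 <==> 3*p < 3*v - 2) ==> v == m - 15) && ((!(p != m + 3*v - 6 <==> 3*p < 3*v - 2)) ==> v == m - 15))) && ((!(3*pos == 15)) ==> (((p != m + 3*pos - 6 <==> 3*p < 3*v + 19) ==> pos == m - 15) && ((!(p != m + 3*pos - 6 <==> 3*p < 3*v + 19)) ==> pos == m - 15)))


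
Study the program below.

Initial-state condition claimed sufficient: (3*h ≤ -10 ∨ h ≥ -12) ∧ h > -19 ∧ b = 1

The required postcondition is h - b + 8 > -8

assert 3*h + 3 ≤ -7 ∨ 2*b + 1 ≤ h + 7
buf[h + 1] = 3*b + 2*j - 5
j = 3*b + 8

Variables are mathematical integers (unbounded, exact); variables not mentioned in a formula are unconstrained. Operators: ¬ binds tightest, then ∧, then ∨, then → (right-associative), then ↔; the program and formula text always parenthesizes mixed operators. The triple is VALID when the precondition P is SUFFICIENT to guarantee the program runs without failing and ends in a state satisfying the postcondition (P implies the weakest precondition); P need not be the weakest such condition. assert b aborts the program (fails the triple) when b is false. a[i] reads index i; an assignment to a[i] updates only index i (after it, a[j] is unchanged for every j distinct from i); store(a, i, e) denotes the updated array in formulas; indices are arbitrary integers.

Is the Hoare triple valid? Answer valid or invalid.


Working backward. After the program, the postcondition h - b + 8 > -8 must hold; in canonical form it is h > b - 16.
Before j := 3*b + 8: h > b - 16
Before buf[h + 1] := 3*b + 2*j - 5: h > b - 16
Before assert 3*h + 3 ≤ -7 ∨ 2*b + 1 ≤ h + 7: (3*h ≤ -10 ∨ 2*b ≤ h + 6) ∧ h > b - 16
The weakest precondition is (3*h ≤ -10 ∨ 2*b ≤ h + 6) ∧ h > b - 16.
Check whether (3*h ≤ -10 ∨ h ≥ -12) ∧ h > -19 ∧ b = 1 implies it.
Countermodel: at the initial state b = 1, h = -15, the precondition holds but the weakest precondition fails.
Answer: invalid


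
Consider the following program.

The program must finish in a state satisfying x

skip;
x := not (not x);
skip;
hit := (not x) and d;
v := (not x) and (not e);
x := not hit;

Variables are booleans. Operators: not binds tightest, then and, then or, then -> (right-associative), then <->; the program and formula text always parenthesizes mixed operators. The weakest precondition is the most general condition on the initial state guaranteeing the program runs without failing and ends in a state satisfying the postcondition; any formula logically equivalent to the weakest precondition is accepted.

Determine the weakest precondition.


Working backward. After the program, x must hold.
Before x := not hit: not hit
Before v := (not x) and (not e): not hit
Before hit := (not x) and d: not ((not x) and d)
Before skip: not ((not x) and d)
Before x := not (not x): not ((not x) and d)
Before skip: not ((not x) and d)
Answer: WP = not ((not x) and d)


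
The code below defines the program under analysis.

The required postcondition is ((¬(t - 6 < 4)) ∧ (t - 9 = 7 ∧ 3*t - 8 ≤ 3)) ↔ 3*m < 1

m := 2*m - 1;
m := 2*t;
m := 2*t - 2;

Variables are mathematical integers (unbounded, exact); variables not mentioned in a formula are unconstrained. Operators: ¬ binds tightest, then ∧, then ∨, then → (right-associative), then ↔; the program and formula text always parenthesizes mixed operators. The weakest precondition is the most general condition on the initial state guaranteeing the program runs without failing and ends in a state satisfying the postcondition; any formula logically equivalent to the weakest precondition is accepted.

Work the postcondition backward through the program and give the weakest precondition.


Working backward. After the program, the postcondition ((¬(t - 6 < 4)) ∧ (t - 9 = 7 ∧ 3*t - 8 ≤ 3)) ↔ 3*m < 1 must hold; in canonical form it is ((¬(t < 10)) ∧ t = 16 ∧ 3*t ≤ 11) ↔ 3*m < 1.
Before m := 2*t - 2: ((¬(t < 10)) ∧ t = 16 ∧ 3*t ≤ 11) ↔ 6*t < 7
Before m := 2*t: ((¬(t < 10)) ∧ t = 16 ∧ 3*t ≤ 11) ↔ 6*t < 7
Before m := 2*m - 1: ((¬(t < 10)) ∧ t = 16 ∧ 3*t ≤ 11) ↔ 6*t < 7
Answer: WP = ((¬(t < 10)) ∧ t = 16 ∧ 3*t ≤ 11) ↔ 6*t < 7


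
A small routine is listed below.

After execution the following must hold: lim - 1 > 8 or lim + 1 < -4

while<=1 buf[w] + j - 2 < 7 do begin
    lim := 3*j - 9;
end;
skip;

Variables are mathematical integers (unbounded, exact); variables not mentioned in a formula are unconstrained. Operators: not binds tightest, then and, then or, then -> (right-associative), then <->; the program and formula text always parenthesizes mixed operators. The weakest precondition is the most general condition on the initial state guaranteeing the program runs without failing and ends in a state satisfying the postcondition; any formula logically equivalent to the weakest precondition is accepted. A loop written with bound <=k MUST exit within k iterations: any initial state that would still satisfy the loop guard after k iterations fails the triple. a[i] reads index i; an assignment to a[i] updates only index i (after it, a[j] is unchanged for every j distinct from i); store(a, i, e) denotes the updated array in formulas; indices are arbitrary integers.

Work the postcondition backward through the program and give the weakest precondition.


Working backward. After the program, the postcondition lim - 1 > 8 or lim + 1 < -4 must hold; in canonical form it is lim > 9 or lim < -5.
Before skip: lim > 9 or lim < -5
Before the loop (bound <=1), unroll the exhaustion recursion (WP_0 = exit-now case; WP_j = one more guarded iteration, up to j = 1):
  WP_0: (not (buf[w] + j < 9)) and (lim > 9 or lim < -5)
  WP_1: (buf[w] + j < 9 -> ((not (buf[w] + j < 9)) and (3*j > 18 or 3*j < 4))) and ((not (buf[w] + j < 9)) -> (lim > 9 or lim < -5))
So before the loop: (buf[w] + j < 9 -> ((not (buf[w] + j < 9)) and (3*j > 18 or 3*j < 4))) and ((not (buf[w] + j < 9)) -> (lim > 9 or lim < -5))
Answer: WP = (buf[w] + j < 9 -> ((not (buf[w] + j < 9)) and (3*j > 18 or 3*j < 4))) and ((not (buf[w] + j < 9)) -> (lim > 9 or lim < -5))


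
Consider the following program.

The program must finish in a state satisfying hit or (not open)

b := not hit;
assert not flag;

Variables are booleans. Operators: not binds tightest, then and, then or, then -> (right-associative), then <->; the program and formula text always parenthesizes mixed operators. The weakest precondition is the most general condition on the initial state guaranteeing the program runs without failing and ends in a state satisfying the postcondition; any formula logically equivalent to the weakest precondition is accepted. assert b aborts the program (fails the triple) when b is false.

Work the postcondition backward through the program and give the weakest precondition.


Working backward. After the program, hit or (not open) must hold.
Before assert not flag: (not flag) and (hit or (not open))
Before b := not hit: (not flag) and (hit or (not open))
Answer: WP = (not flag) and (hit or (not open))


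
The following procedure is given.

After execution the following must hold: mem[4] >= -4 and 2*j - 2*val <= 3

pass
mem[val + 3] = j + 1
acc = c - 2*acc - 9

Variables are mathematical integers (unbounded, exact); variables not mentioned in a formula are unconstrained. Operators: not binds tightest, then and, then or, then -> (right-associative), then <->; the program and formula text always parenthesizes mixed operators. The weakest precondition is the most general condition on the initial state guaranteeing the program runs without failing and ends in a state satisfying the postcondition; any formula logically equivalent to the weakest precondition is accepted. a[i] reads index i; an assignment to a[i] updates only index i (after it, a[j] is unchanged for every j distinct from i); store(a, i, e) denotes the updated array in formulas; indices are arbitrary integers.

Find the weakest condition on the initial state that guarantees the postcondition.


Working backward. After the program, the postcondition mem[4] >= -4 and 2*j - 2*val <= 3 must hold; in canonical form it is mem[4] >= -4 and 2*j <= 2*val + 3.
Before acc := c - 2*acc - 9: mem[4] >= -4 and 2*j <= 2*val + 3
Before mem[val + 3] := j + 1: store(mem, val + 3, j + 1)[4] >= -4 and 2*j <= 2*val + 3
Before skip: store(mem, val + 3, j + 1)[4] >= -4 and 2*j <= 2*val + 3
Answer: WP = store(mem, val + 3, j + 1)[4] >= -4 and 2*j <= 2*val + 3


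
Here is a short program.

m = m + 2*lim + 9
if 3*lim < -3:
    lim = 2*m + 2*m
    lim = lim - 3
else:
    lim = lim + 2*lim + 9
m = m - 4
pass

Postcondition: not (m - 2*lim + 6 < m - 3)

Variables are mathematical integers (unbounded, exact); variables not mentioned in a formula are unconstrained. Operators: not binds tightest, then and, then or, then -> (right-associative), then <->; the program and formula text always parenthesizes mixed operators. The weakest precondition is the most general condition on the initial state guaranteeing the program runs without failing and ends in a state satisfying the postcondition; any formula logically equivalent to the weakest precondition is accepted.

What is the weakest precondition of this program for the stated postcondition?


Working backward. After the program, the postcondition not (m - 2*lim + 6 < m - 3) must hold; in canonical form it is not (2*lim > 9).
Before skip: not (2*lim > 9)
Before m := m - 4: not (2*lim > 9)
Then branch requires not (8*m > 15); else branch requires not (6*lim > -9).
Before the if: (3*lim < -3 -> (not (8*m > 15))) and ((not (3*lim < -3)) -> (not (6*lim > -9)))
Before m := m + 2*lim + 9: (3*lim < -3 -> (not (16*lim + 8*m > -57))) and ((not (3*lim < -3)) -> (not (6*lim > -9)))
Answer: WP = (3*lim < -3 -> (not (16*lim + 8*m > -57))) and ((not (3*lim < -3)) -> (not (6*lim > -9)))


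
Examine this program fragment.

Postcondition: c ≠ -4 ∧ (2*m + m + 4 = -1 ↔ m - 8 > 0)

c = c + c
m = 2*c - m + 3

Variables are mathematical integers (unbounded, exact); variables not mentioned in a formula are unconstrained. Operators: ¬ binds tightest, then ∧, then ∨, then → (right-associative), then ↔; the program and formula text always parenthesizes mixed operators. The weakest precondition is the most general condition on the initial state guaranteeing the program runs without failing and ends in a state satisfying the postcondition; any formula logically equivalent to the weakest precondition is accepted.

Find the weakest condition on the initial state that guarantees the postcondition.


Working backward. After the program, the postcondition c ≠ -4 ∧ (2*m + m + 4 = -1 ↔ m - 8 > 0) must hold; in canonical form it is c ≠ -4 ∧ (3*m = -5 ↔ m > 8).
Before m := 2*c - m + 3: c ≠ -4 ∧ (6*c = 3*m - 14 ↔ 2*c > m + 5)
Before c := c + c: 2*c ≠ -4 ∧ (12*c = 3*m - 14 ↔ 4*c > m + 5)
Answer: WP = 2*c ≠ -4 ∧ (12*c = 3*m - 14 ↔ 4*c > m + 5)


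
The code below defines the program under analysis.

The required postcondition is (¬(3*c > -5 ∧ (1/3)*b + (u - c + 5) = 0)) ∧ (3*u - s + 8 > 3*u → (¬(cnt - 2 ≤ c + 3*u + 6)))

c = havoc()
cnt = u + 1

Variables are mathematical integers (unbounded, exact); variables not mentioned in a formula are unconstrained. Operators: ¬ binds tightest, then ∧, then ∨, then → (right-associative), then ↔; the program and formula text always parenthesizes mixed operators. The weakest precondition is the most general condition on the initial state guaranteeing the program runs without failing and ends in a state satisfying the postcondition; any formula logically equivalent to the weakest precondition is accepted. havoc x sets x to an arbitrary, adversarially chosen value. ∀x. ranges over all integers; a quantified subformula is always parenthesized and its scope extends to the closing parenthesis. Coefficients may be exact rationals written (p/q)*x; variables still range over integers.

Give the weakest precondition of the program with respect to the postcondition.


Working backward. After the program, the postcondition (¬(3*c > -5 ∧ (1/3)*b + (u - c + 5) = 0)) ∧ (3*u - s + 8 > 3*u → (¬(cnt - 2 ≤ c + 3*u + 6))) must hold; in canonical form it is (¬(3*c > -5 ∧ (1/3)*b + u = c - 5)) ∧ (s < 8 → (¬(cnt ≤ c + 3*u + 8))).
Before cnt := u + 1: (¬(3*c > -5 ∧ (1/3)*b + u = c - 5)) ∧ (s < 8 → (¬(c + 2*u ≥ -7)))
Before havoc c: ∀c_1. ((¬(3*c_1 > -5 ∧ (1/3)*b + u = c_1 - 5)) ∧ (s < 8 → (¬(c_1 + 2*u ≥ -7))))
Answer: WP = ∀c_1. ((¬(3*c_1 > -5 ∧ (1/3)*b + u = c_1 - 5)) ∧ (s < 8 → (¬(c_1 + 2*u ≥ -7))))


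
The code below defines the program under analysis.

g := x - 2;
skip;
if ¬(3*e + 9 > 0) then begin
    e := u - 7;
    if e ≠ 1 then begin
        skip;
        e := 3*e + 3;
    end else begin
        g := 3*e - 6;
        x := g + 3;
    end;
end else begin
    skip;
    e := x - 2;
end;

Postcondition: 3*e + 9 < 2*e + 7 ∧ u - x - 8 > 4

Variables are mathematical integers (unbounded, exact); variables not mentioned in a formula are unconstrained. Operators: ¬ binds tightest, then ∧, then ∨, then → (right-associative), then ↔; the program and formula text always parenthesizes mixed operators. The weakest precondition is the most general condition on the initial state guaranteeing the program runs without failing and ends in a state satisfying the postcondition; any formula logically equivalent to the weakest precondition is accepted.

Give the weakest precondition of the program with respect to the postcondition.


Working backward. After the program, the postcondition 3*e + 9 < 2*e + 7 ∧ u - x - 8 > 4 must hold; in canonical form it is e < -2 ∧ u > x + 12.
Then branch requires (u ≠ 8 → (3*u < 16 ∧ u > x + 12)) ∧ ((¬(u ≠ 8)) → (u < 5 ∧ 2*u < 12)); else branch requires x < 0 ∧ u > x + 12.
Before the if: ((¬(3*e > -9)) → ((u ≠ 8 → (3*u < 16 ∧ u > x + 12)) ∧ ((¬(u ≠ 8)) → (u < 5 ∧ 2*u < 12)))) ∧ (3*e > -9 → (x < 0 ∧ u > x + 12))
Before skip: ((¬(3*e > -9)) → ((u ≠ 8 → (3*u < 16 ∧ u > x + 12)) ∧ ((¬(u ≠ 8)) → (u < 5 ∧ 2*u < 12)))) ∧ (3*e > -9 → (x < 0 ∧ u > x + 12))
Before g := x - 2: ((¬(3*e > -9)) → ((u ≠ 8 → (3*u < 16 ∧ u > x + 12)) ∧ ((¬(u ≠ 8)) → (u < 5 ∧ 2*u < 12)))) ∧ (3*e > -9 → (x < 0 ∧ u > x + 12))
Answer: WP = ((¬(3*e > -9)) → ((u ≠ 8 → (3*u < 16 ∧ u > x + 12)) ∧ ((¬(u ≠ 8)) → (u < 5 ∧ 2*u < 12)))) ∧ (3*e > -9 → (x < 0 ∧ u > x + 12))


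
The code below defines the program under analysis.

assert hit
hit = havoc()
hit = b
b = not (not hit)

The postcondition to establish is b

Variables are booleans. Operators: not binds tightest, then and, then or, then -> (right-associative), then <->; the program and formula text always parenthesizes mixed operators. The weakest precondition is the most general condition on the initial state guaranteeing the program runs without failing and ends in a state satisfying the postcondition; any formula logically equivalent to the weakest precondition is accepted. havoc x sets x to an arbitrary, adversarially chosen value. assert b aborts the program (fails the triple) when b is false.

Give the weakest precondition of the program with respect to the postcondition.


Working backward. After the program, b must hold.
Before b := not (not hit): hit
Before hit := b: b
Before havoc hit: b
Before assert hit: hit and b
Answer: WP = hit and b


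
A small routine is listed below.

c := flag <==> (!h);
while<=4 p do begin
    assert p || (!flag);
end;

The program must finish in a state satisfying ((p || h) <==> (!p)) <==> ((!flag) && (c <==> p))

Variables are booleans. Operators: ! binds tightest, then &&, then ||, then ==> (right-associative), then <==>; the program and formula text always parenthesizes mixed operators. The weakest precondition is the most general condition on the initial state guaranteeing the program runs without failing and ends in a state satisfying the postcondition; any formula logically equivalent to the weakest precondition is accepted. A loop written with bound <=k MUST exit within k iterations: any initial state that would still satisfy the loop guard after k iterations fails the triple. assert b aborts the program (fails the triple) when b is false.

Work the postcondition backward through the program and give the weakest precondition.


Working backward. After the program, ((p || h) <==> (!p)) <==> ((!flag) && (c <==> p)) must hold.
Before the loop (bound <=4), unroll the exhaustion recursion (WP_0 = exit-now case; WP_j = one more guarded iteration, up to j = 4):
  WP_0: (!p) && (((p || h) <==> (!p)) <==> ((!flag) && (c <==> p)))
  WP_1: (p ==> ((p || (!flag)) && (!p) && (((p || h) <==> (!p)) <==> ((!flag) && (c <==> p))))) && ((!p) ==> (((p || h) <==> (!p)) <==> ((!flag) && (c <==> p))))
  WP_2: (p ==> ((p || (!flag)) && (p ==> ((p || (!flag)) && (!p) && (((p || h) <==> (!p)) <==> ((!flag) && (c <==> p))))) && ((!p) ==> (((p || h) <==> (!p)) <==> ((!flag) && (c <==> p)))))) && ((!p) ==> (((p || h) <==> (!p)) <==> ((!flag) && (c <==> p))))
  WP_3: (p ==> ((p || (!flag)) && (p ==> ((p || (!flag)) && (p ==> ((p || (!flag)) && (!p) && (((p || h) <==> (!p)) <==> ((!flag) && (c <==> p))))) && ((!p) ==> (((p || h) <==> (!p)) <==> ((!flag) && (c <==> p)))))) && ((!p) ==> (((p || h) <==> (!p)) <==> ((!flag) && (c <==> p)))))) && ((!p) ==> (((p || h) <==> (!p)) <==> ((!flag) && (c <==> p))))
  WP_4: (p ==> ((p || (!flag)) && (p ==> ((p || (!flag)) && (p ==> ((p || (!flag)) && (p ==> ((p || (!flag)) && (!p) && (((p || h) <==> (!p)) <==> ((!flag) && (c <==> p))))) && ((!p) ==> (((p || h) <==> (!p)) <==> ((!flag) && (c <==> p)))))) && ((!p) ==> (((p || h) <==> (!p)) <==> ((!flag) && (c <==> p)))))) && ((!p) ==> (((p || h) <==> (!p)) <==> ((!flag) && (c <==> p)))))) && ((!p) ==> (((p || h) <==> (!p)) <==> ((!flag) && (c <==> p))))
So before the loop: (p ==> ((p || (!flag)) && (p ==> ((p || (!flag)) && (p ==> ((p || (!flag)) && (p ==> ((p || (!flag)) && (!p) && (((p || h) <==> (!p)) <==> ((!flag) && (c <==> p))))) && ((!p) ==> (((p || h) <==> (!p)) <==> ((!flag) && (c <==> p)))))) && ((!p) ==> (((p || h) <==> (!p)) <==> ((!flag) && (c <==> p)))))) && ((!p) ==> (((p || h) <==> (!p)) <==> ((!flag) && (c <==> p)))))) && ((!p) ==> (((p || h) <==> (!p)) <==> ((!flag) && (c <==> p))))
Before c := flag <==> (!h): (p ==> ((p || (!flag)) && (p ==> ((p || (!flag)) && (p ==> ((p || (!flag)) && (p ==> ((p || (!flag)) && (!p) && (((p || h) <==> (!p)) <==> ((!flag) && ((flag <==> (!h)) <==> p))))) && ((!p) ==> (((p || h) <==> (!p)) <==> ((!flag) && ((flag <==> (!h)) <==> p)))))) && ((!p) ==> (((p || h) <==> (!p)) <==> ((!flag) && ((flag <==> (!h)) <==> p)))))) && ((!p) ==> (((p || h) <==> (!p)) <==> ((!flag) && ((flag <==> (!h)) <==> p)))))) && ((!p) ==> (((p || h) <==> (!p)) <==> ((!flag) && ((flag <==> (!h)) <==> p))))
Answer: WP = (p ==> ((p || (!flag)) && (p ==> ((p || (!flag)) && (p ==> ((p || (!flag)) && (p ==> ((p || (!flag)) && (!p) && (((p || h) <==> (!p)) <==> ((!flag) && ((flag <==> (!h)) <==> p))))) && ((!p) ==> (((p || h) <==> (!p)) <==> ((!flag) && ((flag <==> (!h)) <==> p)))))) && ((!p) ==> (((p || h) <==> (!p)) <==> ((!flag) && ((flag <==> (!h)) <==> p)))))) && ((!p) ==> (((p || h) <==> (!p)) <==> ((!flag) && ((flag <==> (!h)) <==> p)))))) && ((!p) ==> (((p || h) <==> (!p)) <==> ((!flag) && ((flag <==> (!h)) <==> p))))
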